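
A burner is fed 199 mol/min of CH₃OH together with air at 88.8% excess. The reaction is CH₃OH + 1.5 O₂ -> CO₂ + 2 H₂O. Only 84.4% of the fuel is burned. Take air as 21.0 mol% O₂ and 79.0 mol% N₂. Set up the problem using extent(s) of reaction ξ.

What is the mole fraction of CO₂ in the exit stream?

0.0566

Stoichiometric O₂ = 1.5 × 199 = 298.5 mol/min; O₂ fed = 298.5 × 1.888 = 563.6 mol/min.
N₂ fed = 563.6 × 79/21 = 2120 mol/min.
Fuel reacted = 0.844 × 199 → ξ = 168 mol/min.
Outlet (n = n₀ + ν ξ):
  CH₃OH: 199 − 1(168) = 31.04
  O₂: 563.6 − 1.5(168) = 311.6
  N₂: 2120 (inert)
  CO₂: 0 + 1(168) = 168
  H₂O: 0 + 2(168) = 335.9
Total out = 2967 mol/min; y_CO₂ = 168 / 2967 = 0.05661.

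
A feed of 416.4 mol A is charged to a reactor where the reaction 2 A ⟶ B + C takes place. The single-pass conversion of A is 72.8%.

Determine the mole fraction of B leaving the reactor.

A reacted = 0.728 × 416.4 = 303.1 mol; ν_A = −2, so ξ = 303.1/2 = 151.6 mol.
Outlet amounts (n = n₀ + ν ξ):
  A: 416.4 − 2(151.6) = 113.3
  B: 0 + 1(151.6) = 151.6
  C: 0 + 1(151.6) = 151.6
Total out = 416.4 mol; y_B = 151.6 / 416.4 = 0.364.

0.364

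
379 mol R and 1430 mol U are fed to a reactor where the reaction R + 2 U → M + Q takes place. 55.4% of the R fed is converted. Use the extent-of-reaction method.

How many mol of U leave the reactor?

R reacted = 0.554 × 379 = 210 mol; ν_R = −1, so ξ = 210/1 = 210 mol.
Outlet amounts (n = n₀ + ν ξ):
  R: 379 − 1(210) = 169
  U: 1430 − 2(210) = 1010
  M: 0 + 1(210) = 210
  Q: 0 + 1(210) = 210

1010 mol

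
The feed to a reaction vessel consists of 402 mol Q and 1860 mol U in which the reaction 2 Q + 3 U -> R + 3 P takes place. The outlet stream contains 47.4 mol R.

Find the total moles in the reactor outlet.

2210 mol

For R: n = n₀ + 1ξ → 47.4 = 0 + 1ξ, giving ξ = 47.4 mol.
Outlet amounts (n = n₀ + ν ξ):
  Q: 402 − 2(47.4) = 307.2
  U: 1860 − 3(47.4) = 1718
  R: 0 + 1(47.4) = 47.4
  P: 0 + 3(47.4) = 142.2
Total out = 307.2 + 1718 + 47.4 + 142.2 = 2215 mol.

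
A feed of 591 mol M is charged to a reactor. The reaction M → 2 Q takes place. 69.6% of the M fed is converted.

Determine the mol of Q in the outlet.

823 mol

M reacted = 0.696 × 591 = 411.3 mol; ν_M = −1, so ξ = 411.3/1 = 411.3 mol.
Outlet amounts (n = n₀ + ν ξ):
  M: 591 − 1(411.3) = 179.7
  Q: 0 + 2(411.3) = 822.7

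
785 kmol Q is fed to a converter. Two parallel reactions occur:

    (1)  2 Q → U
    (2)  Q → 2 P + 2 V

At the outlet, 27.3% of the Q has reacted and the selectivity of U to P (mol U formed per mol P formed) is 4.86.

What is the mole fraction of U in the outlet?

0.143

Conversion of Q: Q consumed = 0.273 × 785 = 214.3 kmol = 2ξ₁ + 1ξ₂.
Selectivity: 1ξ₁ / (2ξ₂) = 4.86 → ξ₁ = 9.72 ξ₂.
Substitute: (2·9.72 + 1) ξ₂ = 214.3 → ξ₂ = 10.48 kmol, ξ₁ = 101.9 kmol.
Outlet amounts (n = n₀ + Σ ν·ξ):
  Q: 785 − 2(101.9) − 1(10.48) = 570.7
  U: 0 + 1(101.9) = 101.9
  P: 0 + 2(10.48) = 20.97
  V: 0 + 2(10.48) = 20.97
Total out = 714.5 kmol; y_U = 101.9 / 714.5 = 0.1426.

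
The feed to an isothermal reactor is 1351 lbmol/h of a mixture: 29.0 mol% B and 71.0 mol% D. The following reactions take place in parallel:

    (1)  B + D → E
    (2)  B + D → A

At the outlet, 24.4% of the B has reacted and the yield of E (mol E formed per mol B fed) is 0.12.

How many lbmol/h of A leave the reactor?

Yield of E: 1ξ₁ / 391.8 = 0.12 → ξ₁ = 47.01 lbmol/h.
Conversion of B: 1ξ₁ + 1ξ₂ = 0.244 × 391.8 = 95.6 → ξ₂ = 48.58 lbmol/h.
Outlet amounts (n = n₀ + Σ ν·ξ):
  B: 391.8 − 1(47.01) − 1(48.58) = 296.2
  D: 959.2 − 1(47.01) − 1(48.58) = 863.6
  E: 0 + 1(47.01) = 47.01
  A: 0 + 1(48.58) = 48.58

48.6 lbmol/h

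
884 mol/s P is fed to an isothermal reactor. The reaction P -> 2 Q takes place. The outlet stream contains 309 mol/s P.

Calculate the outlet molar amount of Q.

1150 mol/s

For P: n = n₀ − 1ξ → 309 = 884 − 1ξ, giving ξ = 575 mol/s.
Outlet amounts (n = n₀ + ν ξ):
  P: 884 − 1(575) = 309
  Q: 0 + 2(575) = 1150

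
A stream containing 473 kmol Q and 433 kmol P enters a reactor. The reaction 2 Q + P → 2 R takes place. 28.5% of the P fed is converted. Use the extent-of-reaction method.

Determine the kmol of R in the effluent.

247 kmol

P reacted = 0.285 × 433 = 123.4 kmol; ν_P = −1, so ξ = 123.4/1 = 123.4 kmol.
Outlet amounts (n = n₀ + ν ξ):
  Q: 473 − 2(123.4) = 226.2
  P: 433 − 1(123.4) = 309.6
  R: 0 + 2(123.4) = 246.8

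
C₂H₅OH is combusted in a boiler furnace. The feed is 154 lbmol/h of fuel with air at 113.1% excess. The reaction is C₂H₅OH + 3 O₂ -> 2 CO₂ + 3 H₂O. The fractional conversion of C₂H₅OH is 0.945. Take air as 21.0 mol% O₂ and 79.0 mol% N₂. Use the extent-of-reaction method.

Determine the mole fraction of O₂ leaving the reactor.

0.11

Stoichiometric O₂ = 3 × 154 = 462 lbmol/h; O₂ fed = 462 × 2.131 = 984.5 lbmol/h.
N₂ fed = 984.5 × 79/21 = 3704 lbmol/h.
Fuel reacted = 0.945 × 154 → ξ = 145.5 lbmol/h.
Outlet (n = n₀ + ν ξ):
  C₂H₅OH: 154 − 1(145.5) = 8.47
  O₂: 984.5 − 3(145.5) = 547.9
  N₂: 3704 (inert)
  CO₂: 0 + 2(145.5) = 291.1
  H₂O: 0 + 3(145.5) = 436.6
Total out = 4988 lbmol/h; y_O₂ = 547.9 / 4988 = 0.1099.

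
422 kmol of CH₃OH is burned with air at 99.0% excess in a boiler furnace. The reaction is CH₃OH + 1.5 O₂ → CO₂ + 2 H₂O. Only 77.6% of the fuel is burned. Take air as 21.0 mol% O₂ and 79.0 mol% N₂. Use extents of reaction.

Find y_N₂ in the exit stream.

0.72

Stoichiometric O₂ = 1.5 × 422 = 633 kmol; O₂ fed = 633 × 1.990 = 1260 kmol.
N₂ fed = 1260 × 79/21 = 4739 kmol.
Fuel reacted = 0.776 × 422 → ξ = 327.5 kmol.
Outlet (n = n₀ + ν ξ):
  CH₃OH: 422 − 1(327.5) = 94.53
  O₂: 1260 − 1.5(327.5) = 768.5
  N₂: 4739 (inert)
  CO₂: 0 + 1(327.5) = 327.5
  H₂O: 0 + 2(327.5) = 654.9
Total out = 6584 kmol; y_N₂ = 4739 / 6584 = 0.7197.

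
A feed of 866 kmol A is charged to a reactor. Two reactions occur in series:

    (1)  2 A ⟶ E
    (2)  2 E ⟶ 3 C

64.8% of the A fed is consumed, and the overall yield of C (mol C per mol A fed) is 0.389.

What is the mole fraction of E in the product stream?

0.0803

Conversion of A: A consumed = 2ξ₁ = 0.648 × 866 → ξ₁ = 280.6 kmol.
Yield of C: 3ξ₂ / 866 = 0.389 → ξ₂ = 112.3 kmol.
Outlet amounts (n = n₀ + Σ ν·ξ):
  A: 866 − 2(280.6) = 304.8
  E: 0 + 1(280.6) − 2(112.3) = 56
  C: 0 + 3(112.3) = 336.9
Total out = 697.7 kmol; y_E = 56 / 697.7 = 0.08026.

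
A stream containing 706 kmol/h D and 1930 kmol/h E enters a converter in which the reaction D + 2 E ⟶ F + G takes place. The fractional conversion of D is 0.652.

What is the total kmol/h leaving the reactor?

2180 kmol/h

D reacted = 0.652 × 706 = 460.3 kmol/h; ν_D = −1, so ξ = 460.3/1 = 460.3 kmol/h.
Outlet amounts (n = n₀ + ν ξ):
  D: 706 − 1(460.3) = 245.7
  E: 1930 − 2(460.3) = 1009
  F: 0 + 1(460.3) = 460.3
  G: 0 + 1(460.3) = 460.3
Total out = 245.7 + 1009 + 460.3 + 460.3 = 2176 kmol/h.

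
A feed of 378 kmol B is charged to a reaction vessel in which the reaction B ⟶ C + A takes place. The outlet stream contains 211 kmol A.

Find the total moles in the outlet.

589 kmol

For A: n = n₀ + 1ξ → 211 = 0 + 1ξ, giving ξ = 211 kmol.
Outlet amounts (n = n₀ + ν ξ):
  B: 378 − 1(211) = 167
  C: 0 + 1(211) = 211
  A: 0 + 1(211) = 211
Total out = 167 + 211 + 211 = 589 kmol.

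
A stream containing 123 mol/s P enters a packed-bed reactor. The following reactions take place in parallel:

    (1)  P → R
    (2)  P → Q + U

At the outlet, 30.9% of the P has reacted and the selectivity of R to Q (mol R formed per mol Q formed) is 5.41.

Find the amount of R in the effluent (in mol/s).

Conversion of P: P consumed = 0.309 × 123 = 38.01 mol/s = 1ξ₁ + 1ξ₂.
Selectivity: 1ξ₁ / (1ξ₂) = 5.41 → ξ₁ = 5.41 ξ₂.
Substitute: (1·5.41 + 1) ξ₂ = 38.01 → ξ₂ = 5.929 mol/s, ξ₁ = 32.08 mol/s.
Outlet amounts (n = n₀ + Σ ν·ξ):
  P: 123 − 1(32.08) − 1(5.929) = 84.99
  R: 0 + 1(32.08) = 32.08
  Q: 0 + 1(5.929) = 5.929
  U: 0 + 1(5.929) = 5.929

32.1 mol/s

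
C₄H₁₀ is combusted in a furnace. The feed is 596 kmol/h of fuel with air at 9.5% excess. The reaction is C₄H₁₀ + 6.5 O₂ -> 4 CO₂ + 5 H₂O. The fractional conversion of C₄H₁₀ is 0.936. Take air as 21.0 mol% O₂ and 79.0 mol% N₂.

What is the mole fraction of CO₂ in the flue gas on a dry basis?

0.118

Stoichiometric O₂ = 6.5 × 596 = 3874 kmol/h; O₂ fed = 3874 × 1.095 = 4242 kmol/h.
N₂ fed = 4242 × 79/21 = 15960 kmol/h.
Fuel reacted = 0.936 × 596 → ξ = 557.9 kmol/h.
Outlet (n = n₀ + ν ξ):
  C₄H₁₀: 596 − 1(557.9) = 38.14
  O₂: 4242 − 6.5(557.9) = 616
  N₂: 15960 (inert)
  CO₂: 0 + 4(557.9) = 2231
  H₂O: 0 + 5(557.9) = 2789
Dry total = 18840 kmol/h; y_CO₂ (dry) = 2231 / 18840 = 0.1184.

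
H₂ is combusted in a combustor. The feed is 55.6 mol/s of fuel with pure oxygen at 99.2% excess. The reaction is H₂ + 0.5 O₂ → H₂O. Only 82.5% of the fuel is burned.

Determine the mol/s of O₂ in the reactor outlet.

Stoichiometric O₂ = 0.5 × 55.6 = 27.8 mol/s; O₂ fed = 27.8 × 1.992 = 55.38 mol/s.
Fuel reacted = 0.825 × 55.6 → ξ = 45.87 mol/s.
Outlet (n = n₀ + ν ξ):
  H₂: 55.6 − 1(45.87) = 9.73
  O₂: 55.38 − 0.5(45.87) = 32.44
  H₂O: 0 + 1(45.87) = 45.87

32.4 mol/s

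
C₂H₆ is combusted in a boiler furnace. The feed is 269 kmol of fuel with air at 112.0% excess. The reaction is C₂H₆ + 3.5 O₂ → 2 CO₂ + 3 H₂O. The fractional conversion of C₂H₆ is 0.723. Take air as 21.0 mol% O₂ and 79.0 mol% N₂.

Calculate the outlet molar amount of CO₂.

Stoichiometric O₂ = 3.5 × 269 = 941.5 kmol; O₂ fed = 941.5 × 2.120 = 1996 kmol.
N₂ fed = 1996 × 79/21 = 7509 kmol.
Fuel reacted = 0.723 × 269 → ξ = 194.5 kmol.
Outlet (n = n₀ + ν ξ):
  C₂H₆: 269 − 1(194.5) = 74.51
  O₂: 1996 − 3.5(194.5) = 1315
  N₂: 7509 (inert)
  CO₂: 0 + 2(194.5) = 389
  H₂O: 0 + 3(194.5) = 583.5

389 kmol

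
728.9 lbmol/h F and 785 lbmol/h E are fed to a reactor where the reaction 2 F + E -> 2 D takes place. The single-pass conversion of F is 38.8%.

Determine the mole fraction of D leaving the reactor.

F reacted = 0.388 × 728.9 = 282.8 lbmol/h; ν_F = −2, so ξ = 282.8/2 = 141.4 lbmol/h.
Outlet amounts (n = n₀ + ν ξ):
  F: 728.9 − 2(141.4) = 446.1
  E: 785 − 1(141.4) = 643.6
  D: 0 + 2(141.4) = 282.8
Total out = 1372 lbmol/h; y_D = 282.8 / 1372 = 0.2061.

0.206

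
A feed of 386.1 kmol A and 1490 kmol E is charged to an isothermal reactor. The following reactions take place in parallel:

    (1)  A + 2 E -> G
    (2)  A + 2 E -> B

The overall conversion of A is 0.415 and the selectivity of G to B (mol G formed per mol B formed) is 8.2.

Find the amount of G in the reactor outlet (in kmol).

143 kmol

Conversion of A: A consumed = 0.415 × 386.1 = 160.2 kmol = 1ξ₁ + 1ξ₂.
Selectivity: 1ξ₁ / (1ξ₂) = 8.2 → ξ₁ = 8.2 ξ₂.
Substitute: (1·8.2 + 1) ξ₂ = 160.2 → ξ₂ = 17.42 kmol, ξ₁ = 142.8 kmol.
Outlet amounts (n = n₀ + Σ ν·ξ):
  A: 386.1 − 1(142.8) − 1(17.42) = 225.9
  E: 1490 − 2(142.8) − 2(17.42) = 1170
  G: 0 + 1(142.8) = 142.8
  B: 0 + 1(17.42) = 17.42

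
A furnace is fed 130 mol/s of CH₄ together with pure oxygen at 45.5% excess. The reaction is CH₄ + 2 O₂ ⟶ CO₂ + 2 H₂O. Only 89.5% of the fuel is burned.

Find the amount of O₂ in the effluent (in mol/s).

Stoichiometric O₂ = 2 × 130 = 260 mol/s; O₂ fed = 260 × 1.455 = 378.3 mol/s.
Fuel reacted = 0.895 × 130 → ξ = 116.4 mol/s.
Outlet (n = n₀ + ν ξ):
  CH₄: 130 − 1(116.4) = 13.65
  O₂: 378.3 − 2(116.4) = 145.6
  CO₂: 0 + 1(116.4) = 116.4
  H₂O: 0 + 2(116.4) = 232.7

146 mol/s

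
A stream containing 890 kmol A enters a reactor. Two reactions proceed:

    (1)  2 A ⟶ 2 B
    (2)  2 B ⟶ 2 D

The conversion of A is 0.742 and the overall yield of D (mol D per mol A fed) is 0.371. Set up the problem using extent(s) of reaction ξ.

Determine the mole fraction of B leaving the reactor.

0.371

Conversion of A: A consumed = 2ξ₁ = 0.742 × 890 → ξ₁ = 330.2 kmol.
Yield of D: 2ξ₂ / 890 = 0.371 → ξ₂ = 165.1 kmol.
Outlet amounts (n = n₀ + Σ ν·ξ):
  A: 890 − 2(330.2) = 229.6
  B: 0 + 2(330.2) − 2(165.1) = 330.2
  D: 0 + 2(165.1) = 330.2
Total out = 890 kmol; y_B = 330.2 / 890 = 0.371.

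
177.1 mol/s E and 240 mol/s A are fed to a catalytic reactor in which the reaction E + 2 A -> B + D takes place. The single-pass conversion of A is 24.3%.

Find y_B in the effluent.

0.0752

A reacted = 0.243 × 240 = 58.32 mol/s; ν_A = −2, so ξ = 58.32/2 = 29.16 mol/s.
Outlet amounts (n = n₀ + ν ξ):
  E: 177.1 − 1(29.16) = 147.9
  A: 240 − 2(29.16) = 181.7
  B: 0 + 1(29.16) = 29.16
  D: 0 + 1(29.16) = 29.16
Total out = 387.9 mol/s; y_B = 29.16 / 387.9 = 0.07517.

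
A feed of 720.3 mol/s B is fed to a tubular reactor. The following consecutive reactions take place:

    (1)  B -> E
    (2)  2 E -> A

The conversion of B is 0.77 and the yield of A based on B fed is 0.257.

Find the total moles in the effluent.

535 mol/s

Conversion of B: B consumed = 1ξ₁ = 0.77 × 720.3 → ξ₁ = 554.6 mol/s.
Yield of A: 1ξ₂ / 720.3 = 0.257 → ξ₂ = 185.1 mol/s.
Outlet amounts (n = n₀ + Σ ν·ξ):
  B: 720.3 − 1(554.6) = 165.7
  E: 0 + 1(554.6) − 2(185.1) = 184.4
  A: 0 + 1(185.1) = 185.1
Total out = 165.7 + 184.4 + 185.1 = 535.2 mol/s.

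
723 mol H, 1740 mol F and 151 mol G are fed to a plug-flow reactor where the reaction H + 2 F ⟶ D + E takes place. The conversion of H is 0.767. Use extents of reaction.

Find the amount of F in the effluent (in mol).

631 mol

H reacted = 0.767 × 723 = 554.5 mol; ν_H = −1, so ξ = 554.5/1 = 554.5 mol.
Outlet amounts (n = n₀ + ν ξ):
  H: 723 − 1(554.5) = 168.5
  F: 1740 − 2(554.5) = 630.9
  D: 0 + 1(554.5) = 554.5
  E: 0 + 1(554.5) = 554.5
  G: 151 (inert)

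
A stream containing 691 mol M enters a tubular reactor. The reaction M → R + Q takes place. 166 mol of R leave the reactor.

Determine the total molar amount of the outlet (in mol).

For R: n = n₀ + 1ξ → 166 = 0 + 1ξ, giving ξ = 166 mol.
Outlet amounts (n = n₀ + ν ξ):
  M: 691 − 1(166) = 525
  R: 0 + 1(166) = 166
  Q: 0 + 1(166) = 166
Total out = 525 + 166 + 166 = 857 mol.

857 mol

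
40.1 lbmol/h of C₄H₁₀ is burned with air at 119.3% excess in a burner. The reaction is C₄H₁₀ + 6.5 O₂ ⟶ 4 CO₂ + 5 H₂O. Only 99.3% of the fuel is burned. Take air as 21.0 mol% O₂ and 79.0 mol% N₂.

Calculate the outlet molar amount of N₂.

2150 lbmol/h

Stoichiometric O₂ = 6.5 × 40.1 = 260.7 lbmol/h; O₂ fed = 260.7 × 2.193 = 571.6 lbmol/h.
N₂ fed = 571.6 × 79/21 = 2150 lbmol/h.
Fuel reacted = 0.993 × 40.1 → ξ = 39.82 lbmol/h.
Outlet (n = n₀ + ν ξ):
  C₄H₁₀: 40.1 − 1(39.82) = 0.2807
  O₂: 571.6 − 6.5(39.82) = 312.8
  N₂: 2150 (inert)
  CO₂: 0 + 4(39.82) = 159.3
  H₂O: 0 + 5(39.82) = 199.1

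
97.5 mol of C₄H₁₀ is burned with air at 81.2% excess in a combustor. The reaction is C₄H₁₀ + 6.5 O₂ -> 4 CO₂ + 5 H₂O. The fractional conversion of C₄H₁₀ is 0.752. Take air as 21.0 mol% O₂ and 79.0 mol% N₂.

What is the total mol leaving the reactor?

Stoichiometric O₂ = 6.5 × 97.5 = 633.8 mol; O₂ fed = 633.8 × 1.812 = 1148 mol.
N₂ fed = 1148 × 79/21 = 4320 mol.
Fuel reacted = 0.752 × 97.5 → ξ = 73.32 mol.
Outlet (n = n₀ + ν ξ):
  C₄H₁₀: 97.5 − 1(73.32) = 24.18
  O₂: 1148 − 6.5(73.32) = 671.8
  N₂: 4320 (inert)
  CO₂: 0 + 4(73.32) = 293.3
  H₂O: 0 + 5(73.32) = 366.6
Total out = 24.18 + 671.8 + 4320 + 293.3 + 366.6 = 5676 mol.

5680 mol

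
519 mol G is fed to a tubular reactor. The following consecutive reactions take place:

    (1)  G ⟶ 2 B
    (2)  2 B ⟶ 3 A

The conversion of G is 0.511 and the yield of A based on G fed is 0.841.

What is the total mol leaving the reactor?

930 mol

Conversion of G: G consumed = 1ξ₁ = 0.511 × 519 → ξ₁ = 265.2 mol.
Yield of A: 3ξ₂ / 519 = 0.841 → ξ₂ = 145.5 mol.
Outlet amounts (n = n₀ + Σ ν·ξ):
  G: 519 − 1(265.2) = 253.8
  B: 0 + 2(265.2) − 2(145.5) = 239.4
  A: 0 + 3(145.5) = 436.5
Total out = 253.8 + 239.4 + 436.5 = 929.7 mol.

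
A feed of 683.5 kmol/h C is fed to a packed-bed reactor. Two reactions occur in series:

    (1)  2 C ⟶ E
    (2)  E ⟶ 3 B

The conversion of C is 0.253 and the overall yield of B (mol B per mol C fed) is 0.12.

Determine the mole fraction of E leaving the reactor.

Conversion of C: C consumed = 2ξ₁ = 0.253 × 683.5 → ξ₁ = 86.46 kmol/h.
Yield of B: 3ξ₂ / 683.5 = 0.12 → ξ₂ = 27.34 kmol/h.
Outlet amounts (n = n₀ + Σ ν·ξ):
  C: 683.5 − 2(86.46) = 510.6
  E: 0 + 1(86.46) − 1(27.34) = 59.12
  B: 0 + 3(27.34) = 82.02
Total out = 651.7 kmol/h; y_E = 59.12 / 651.7 = 0.09072.

0.0907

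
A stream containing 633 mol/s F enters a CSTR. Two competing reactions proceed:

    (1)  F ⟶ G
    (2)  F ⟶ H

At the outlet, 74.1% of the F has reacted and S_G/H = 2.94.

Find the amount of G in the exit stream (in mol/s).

350 mol/s

Conversion of F: F consumed = 0.741 × 633 = 469.1 mol/s = 1ξ₁ + 1ξ₂.
Selectivity: 1ξ₁ / (1ξ₂) = 2.94 → ξ₁ = 2.94 ξ₂.
Substitute: (1·2.94 + 1) ξ₂ = 469.1 → ξ₂ = 119 mol/s, ξ₁ = 350 mol/s.
Outlet amounts (n = n₀ + Σ ν·ξ):
  F: 633 − 1(350) − 1(119) = 163.9
  G: 0 + 1(350) = 350
  H: 0 + 1(119) = 119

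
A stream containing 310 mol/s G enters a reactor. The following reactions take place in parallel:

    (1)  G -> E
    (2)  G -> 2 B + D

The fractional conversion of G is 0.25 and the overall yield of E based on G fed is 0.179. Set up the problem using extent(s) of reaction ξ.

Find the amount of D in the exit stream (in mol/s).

22 mol/s

Yield of E: 1ξ₁ / 310 = 0.179 → ξ₁ = 55.49 mol/s.
Conversion of G: 1ξ₁ + 1ξ₂ = 0.25 × 310 = 77.5 → ξ₂ = 22.01 mol/s.
Outlet amounts (n = n₀ + Σ ν·ξ):
  G: 310 − 1(55.49) − 1(22.01) = 232.5
  E: 0 + 1(55.49) = 55.49
  B: 0 + 2(22.01) = 44.02
  D: 0 + 1(22.01) = 22.01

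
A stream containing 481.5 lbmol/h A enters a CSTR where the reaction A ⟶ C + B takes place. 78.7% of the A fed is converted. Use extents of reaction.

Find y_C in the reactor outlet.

0.44

A reacted = 0.787 × 481.5 = 378.9 lbmol/h; ν_A = −1, so ξ = 378.9/1 = 378.9 lbmol/h.
Outlet amounts (n = n₀ + ν ξ):
  A: 481.5 − 1(378.9) = 102.6
  C: 0 + 1(378.9) = 378.9
  B: 0 + 1(378.9) = 378.9
Total out = 860.4 lbmol/h; y_C = 378.9 / 860.4 = 0.4404.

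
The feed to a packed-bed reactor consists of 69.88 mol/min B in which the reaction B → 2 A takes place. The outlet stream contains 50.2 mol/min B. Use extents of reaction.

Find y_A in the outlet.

For B: n = n₀ − 1ξ → 50.2 = 69.88 − 1ξ, giving ξ = 19.68 mol/min.
Outlet amounts (n = n₀ + ν ξ):
  B: 69.88 − 1(19.68) = 50.2
  A: 0 + 2(19.68) = 39.36
Total out = 89.56 mol/min; y_A = 39.36 / 89.56 = 0.4395.

0.439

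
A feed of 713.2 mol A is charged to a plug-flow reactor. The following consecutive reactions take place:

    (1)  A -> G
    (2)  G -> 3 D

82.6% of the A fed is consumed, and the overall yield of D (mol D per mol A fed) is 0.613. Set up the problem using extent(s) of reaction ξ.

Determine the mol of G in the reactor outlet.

443 mol

Conversion of A: A consumed = 1ξ₁ = 0.826 × 713.2 → ξ₁ = 589.1 mol.
Yield of D: 3ξ₂ / 713.2 = 0.613 → ξ₂ = 145.7 mol.
Outlet amounts (n = n₀ + Σ ν·ξ):
  A: 713.2 − 1(589.1) = 124.1
  G: 0 + 1(589.1) − 1(145.7) = 443.4
  D: 0 + 3(145.7) = 437.2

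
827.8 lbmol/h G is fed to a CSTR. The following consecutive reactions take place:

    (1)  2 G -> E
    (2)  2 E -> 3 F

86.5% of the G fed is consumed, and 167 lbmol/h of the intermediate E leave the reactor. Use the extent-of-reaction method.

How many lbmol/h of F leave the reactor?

287 lbmol/h

Conversion of G: G consumed = 2ξ₁ = 0.865 × 827.8 → ξ₁ = 358 lbmol/h.
E balance: n_E = 0 + 1ξ₁ − 2ξ₂ = 167 → ξ₂ = (1·358 − 167)/2 = 95.51 lbmol/h.
Outlet amounts (n = n₀ + Σ ν·ξ):
  G: 827.8 − 2(358) = 111.8
  E: 0 + 1(358) − 2(95.51) = 167
  F: 0 + 3(95.51) = 286.5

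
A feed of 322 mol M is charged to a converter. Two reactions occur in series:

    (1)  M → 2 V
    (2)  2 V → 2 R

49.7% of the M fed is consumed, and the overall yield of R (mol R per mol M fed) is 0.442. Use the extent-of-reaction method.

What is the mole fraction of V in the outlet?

0.369

Conversion of M: M consumed = 1ξ₁ = 0.497 × 322 → ξ₁ = 160 mol.
Yield of R: 2ξ₂ / 322 = 0.442 → ξ₂ = 71.16 mol.
Outlet amounts (n = n₀ + Σ ν·ξ):
  M: 322 − 1(160) = 162
  V: 0 + 2(160) − 2(71.16) = 177.7
  R: 0 + 2(71.16) = 142.3
Total out = 482 mol; y_V = 177.7 / 482 = 0.3687.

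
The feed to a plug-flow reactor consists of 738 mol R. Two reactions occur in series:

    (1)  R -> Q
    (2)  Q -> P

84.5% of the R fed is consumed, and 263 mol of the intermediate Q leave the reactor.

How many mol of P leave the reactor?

361 mol

Conversion of R: R consumed = 1ξ₁ = 0.845 × 738 → ξ₁ = 623.6 mol.
Q balance: n_Q = 0 + 1ξ₁ − 1ξ₂ = 263 → ξ₂ = (1·623.6 − 263)/1 = 360.6 mol.
Outlet amounts (n = n₀ + Σ ν·ξ):
  R: 738 − 1(623.6) = 114.4
  Q: 0 + 1(623.6) − 1(360.6) = 263
  P: 0 + 1(360.6) = 360.6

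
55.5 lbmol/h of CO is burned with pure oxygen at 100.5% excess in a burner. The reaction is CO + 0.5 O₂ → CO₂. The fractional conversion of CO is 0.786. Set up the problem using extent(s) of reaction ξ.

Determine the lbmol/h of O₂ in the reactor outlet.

Stoichiometric O₂ = 0.5 × 55.5 = 27.75 lbmol/h; O₂ fed = 27.75 × 2.005 = 55.64 lbmol/h.
Fuel reacted = 0.786 × 55.5 → ξ = 43.62 lbmol/h.
Outlet (n = n₀ + ν ξ):
  CO: 55.5 − 1(43.62) = 11.88
  O₂: 55.64 − 0.5(43.62) = 33.83
  CO₂: 0 + 1(43.62) = 43.62

33.8 lbmol/h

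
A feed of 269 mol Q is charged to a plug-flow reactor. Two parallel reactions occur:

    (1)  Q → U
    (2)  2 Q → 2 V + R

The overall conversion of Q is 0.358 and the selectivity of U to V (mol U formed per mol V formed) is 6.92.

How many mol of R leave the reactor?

6.08 mol

Conversion of Q: Q consumed = 0.358 × 269 = 96.3 mol = 1ξ₁ + 2ξ₂.
Selectivity: 1ξ₁ / (2ξ₂) = 6.92 → ξ₁ = 13.84 ξ₂.
Substitute: (1·13.84 + 2) ξ₂ = 96.3 → ξ₂ = 6.08 mol, ξ₁ = 84.14 mol.
Outlet amounts (n = n₀ + Σ ν·ξ):
  Q: 269 − 1(84.14) − 2(6.08) = 172.7
  U: 0 + 1(84.14) = 84.14
  V: 0 + 2(6.08) = 12.16
  R: 0 + 1(6.08) = 6.08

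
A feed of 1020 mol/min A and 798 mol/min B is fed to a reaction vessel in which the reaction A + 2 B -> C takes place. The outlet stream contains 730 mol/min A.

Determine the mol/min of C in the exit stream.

For A: n = n₀ − 1ξ → 730 = 1020 − 1ξ, giving ξ = 290 mol/min.
Outlet amounts (n = n₀ + ν ξ):
  A: 1020 − 1(290) = 730
  B: 798 − 2(290) = 218
  C: 0 + 1(290) = 290

290 mol/min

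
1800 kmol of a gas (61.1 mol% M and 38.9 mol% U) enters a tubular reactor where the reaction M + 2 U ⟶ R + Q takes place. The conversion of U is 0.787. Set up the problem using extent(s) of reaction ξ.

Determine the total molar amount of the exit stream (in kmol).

1520 kmol

U reacted = 0.787 × 700.2 = 551.1 kmol; ν_U = −2, so ξ = 551.1/2 = 275.5 kmol.
Outlet amounts (n = n₀ + ν ξ):
  M: 1100 − 1(275.5) = 824.3
  U: 700.2 − 2(275.5) = 149.1
  R: 0 + 1(275.5) = 275.5
  Q: 0 + 1(275.5) = 275.5
Total out = 824.3 + 149.1 + 275.5 + 275.5 = 1524 kmol.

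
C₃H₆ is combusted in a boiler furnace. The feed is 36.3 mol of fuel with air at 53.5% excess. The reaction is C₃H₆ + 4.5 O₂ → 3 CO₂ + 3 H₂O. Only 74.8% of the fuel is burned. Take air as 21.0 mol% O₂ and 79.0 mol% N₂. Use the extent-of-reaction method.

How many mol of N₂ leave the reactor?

Stoichiometric O₂ = 4.5 × 36.3 = 163.3 mol; O₂ fed = 163.3 × 1.535 = 250.7 mol.
N₂ fed = 250.7 × 79/21 = 943.3 mol.
Fuel reacted = 0.748 × 36.3 → ξ = 27.15 mol.
Outlet (n = n₀ + ν ξ):
  C₃H₆: 36.3 − 1(27.15) = 9.148
  O₂: 250.7 − 4.5(27.15) = 128.6
  N₂: 943.3 (inert)
  CO₂: 0 + 3(27.15) = 81.46
  H₂O: 0 + 3(27.15) = 81.46

943 mol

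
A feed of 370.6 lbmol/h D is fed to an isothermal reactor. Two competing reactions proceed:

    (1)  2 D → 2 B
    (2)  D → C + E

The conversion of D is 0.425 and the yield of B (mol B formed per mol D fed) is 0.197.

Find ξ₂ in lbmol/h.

Yield of B: 2ξ₁ / 370.6 = 0.197 → ξ₁ = 36.5 lbmol/h.
Conversion of D: 2ξ₁ + 1ξ₂ = 0.425 × 370.6 = 157.5 → ξ₂ = 84.5 lbmol/h.
Outlet amounts (n = n₀ + Σ ν·ξ):
  D: 370.6 − 2(36.5) − 1(84.5) = 213.1
  B: 0 + 2(36.5) = 73.01
  C: 0 + 1(84.5) = 84.5
  E: 0 + 1(84.5) = 84.5

ξ₂ = 84.5 lbmol/h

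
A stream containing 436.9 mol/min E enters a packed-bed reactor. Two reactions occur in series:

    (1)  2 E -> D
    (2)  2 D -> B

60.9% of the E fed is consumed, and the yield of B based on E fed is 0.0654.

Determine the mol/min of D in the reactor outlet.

Conversion of E: E consumed = 2ξ₁ = 0.609 × 436.9 → ξ₁ = 133 mol/min.
Yield of B: 1ξ₂ / 436.9 = 0.0654 → ξ₂ = 28.57 mol/min.
Outlet amounts (n = n₀ + Σ ν·ξ):
  E: 436.9 − 2(133) = 170.8
  D: 0 + 1(133) − 2(28.57) = 75.89
  B: 0 + 1(28.57) = 28.57

75.9 mol/min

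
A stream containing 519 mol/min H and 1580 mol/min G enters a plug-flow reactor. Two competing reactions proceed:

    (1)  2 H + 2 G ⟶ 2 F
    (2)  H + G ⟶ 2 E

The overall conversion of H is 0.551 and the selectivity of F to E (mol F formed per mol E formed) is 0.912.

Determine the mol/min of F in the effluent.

Conversion of H: H consumed = 0.551 × 519 = 286 mol/min = 2ξ₁ + 1ξ₂.
Selectivity: 2ξ₁ / (2ξ₂) = 0.912 → ξ₁ = 0.912 ξ₂.
Substitute: (2·0.912 + 1) ξ₂ = 286 → ξ₂ = 101.3 mol/min, ξ₁ = 92.35 mol/min.
Outlet amounts (n = n₀ + Σ ν·ξ):
  H: 519 − 2(92.35) − 1(101.3) = 233
  G: 1580 − 2(92.35) − 1(101.3) = 1294
  F: 0 + 2(92.35) = 184.7
  E: 0 + 2(101.3) = 202.5

185 mol/min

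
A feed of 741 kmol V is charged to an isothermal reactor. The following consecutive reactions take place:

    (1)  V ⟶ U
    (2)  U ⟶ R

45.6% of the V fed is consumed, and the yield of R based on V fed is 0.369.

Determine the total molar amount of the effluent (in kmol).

741 kmol

Conversion of V: V consumed = 1ξ₁ = 0.456 × 741 → ξ₁ = 337.9 kmol.
Yield of R: 1ξ₂ / 741 = 0.369 → ξ₂ = 273.4 kmol.
Outlet amounts (n = n₀ + Σ ν·ξ):
  V: 741 − 1(337.9) = 403.1
  U: 0 + 1(337.9) − 1(273.4) = 64.47
  R: 0 + 1(273.4) = 273.4
Total out = 403.1 + 64.47 + 273.4 = 741 kmol.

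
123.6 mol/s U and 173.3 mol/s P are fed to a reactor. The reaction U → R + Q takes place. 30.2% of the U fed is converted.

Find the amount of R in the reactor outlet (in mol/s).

37.3 mol/s

U reacted = 0.302 × 123.6 = 37.33 mol/s; ν_U = −1, so ξ = 37.33/1 = 37.33 mol/s.
Outlet amounts (n = n₀ + ν ξ):
  U: 123.6 − 1(37.33) = 86.27
  R: 0 + 1(37.33) = 37.33
  Q: 0 + 1(37.33) = 37.33
  P: 173.3 (inert)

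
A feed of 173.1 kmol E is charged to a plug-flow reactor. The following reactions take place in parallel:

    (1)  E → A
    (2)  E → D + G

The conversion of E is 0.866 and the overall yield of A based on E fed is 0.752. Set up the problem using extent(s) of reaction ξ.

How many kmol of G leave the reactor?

19.7 kmol

Yield of A: 1ξ₁ / 173.1 = 0.752 → ξ₁ = 130.2 kmol.
Conversion of E: 1ξ₁ + 1ξ₂ = 0.866 × 173.1 = 149.9 → ξ₂ = 19.73 kmol.
Outlet amounts (n = n₀ + Σ ν·ξ):
  E: 173.1 − 1(130.2) − 1(19.73) = 23.2
  A: 0 + 1(130.2) = 130.2
  D: 0 + 1(19.73) = 19.73
  G: 0 + 1(19.73) = 19.73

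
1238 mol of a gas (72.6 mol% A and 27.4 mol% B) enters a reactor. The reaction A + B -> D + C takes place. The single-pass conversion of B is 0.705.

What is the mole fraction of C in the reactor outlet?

0.193

B reacted = 0.705 × 339.2 = 239.1 mol; ν_B = −1, so ξ = 239.1/1 = 239.1 mol.
Outlet amounts (n = n₀ + ν ξ):
  A: 898.8 − 1(239.1) = 659.6
  B: 339.2 − 1(239.1) = 100.1
  D: 0 + 1(239.1) = 239.1
  C: 0 + 1(239.1) = 239.1
Total out = 1238 mol; y_C = 239.1 / 1238 = 0.1932.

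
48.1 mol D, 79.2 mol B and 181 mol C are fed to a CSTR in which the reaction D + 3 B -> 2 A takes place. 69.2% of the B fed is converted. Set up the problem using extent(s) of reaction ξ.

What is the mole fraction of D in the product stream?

B reacted = 0.692 × 79.2 = 54.81 mol; ν_B = −3, so ξ = 54.81/3 = 18.27 mol.
Outlet amounts (n = n₀ + ν ξ):
  D: 48.1 − 1(18.27) = 29.83
  B: 79.2 − 3(18.27) = 24.39
  A: 0 + 2(18.27) = 36.54
  C: 181 (inert)
Total out = 271.8 mol; y_D = 29.83 / 271.8 = 0.1098.

0.11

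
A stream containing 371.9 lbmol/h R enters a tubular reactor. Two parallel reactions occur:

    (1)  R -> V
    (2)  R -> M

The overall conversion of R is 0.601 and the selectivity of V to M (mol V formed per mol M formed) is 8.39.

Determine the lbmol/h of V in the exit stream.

200 lbmol/h

Conversion of R: R consumed = 0.601 × 371.9 = 223.5 lbmol/h = 1ξ₁ + 1ξ₂.
Selectivity: 1ξ₁ / (1ξ₂) = 8.39 → ξ₁ = 8.39 ξ₂.
Substitute: (1·8.39 + 1) ξ₂ = 223.5 → ξ₂ = 23.8 lbmol/h, ξ₁ = 199.7 lbmol/h.
Outlet amounts (n = n₀ + Σ ν·ξ):
  R: 371.9 − 1(199.7) − 1(23.8) = 148.4
  V: 0 + 1(199.7) = 199.7
  M: 0 + 1(23.8) = 23.8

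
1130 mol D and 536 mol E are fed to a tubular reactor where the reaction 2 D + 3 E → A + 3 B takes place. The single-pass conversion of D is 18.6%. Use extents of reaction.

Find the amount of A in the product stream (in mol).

D reacted = 0.186 × 1130 = 210.2 mol; ν_D = −2, so ξ = 210.2/2 = 105.1 mol.
Outlet amounts (n = n₀ + ν ξ):
  D: 1130 − 2(105.1) = 919.8
  E: 536 − 3(105.1) = 220.7
  A: 0 + 1(105.1) = 105.1
  B: 0 + 3(105.1) = 315.3

105 mol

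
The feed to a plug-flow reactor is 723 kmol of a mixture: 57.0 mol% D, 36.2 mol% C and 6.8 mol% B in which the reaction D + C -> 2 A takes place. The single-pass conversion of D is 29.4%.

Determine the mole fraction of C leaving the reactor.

0.194

D reacted = 0.294 × 412.1 = 121.2 kmol; ν_D = −1, so ξ = 121.2/1 = 121.2 kmol.
Outlet amounts (n = n₀ + ν ξ):
  D: 412.1 − 1(121.2) = 290.9
  C: 261.7 − 1(121.2) = 140.6
  A: 0 + 2(121.2) = 242.3
  B: 49.16 (inert)
Total out = 723 kmol; y_C = 140.6 / 723 = 0.1944.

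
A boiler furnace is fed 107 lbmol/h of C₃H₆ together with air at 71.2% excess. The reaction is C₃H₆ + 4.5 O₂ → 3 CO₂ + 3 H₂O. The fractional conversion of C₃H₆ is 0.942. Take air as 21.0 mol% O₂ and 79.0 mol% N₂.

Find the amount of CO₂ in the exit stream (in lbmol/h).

302 lbmol/h

Stoichiometric O₂ = 4.5 × 107 = 481.5 lbmol/h; O₂ fed = 481.5 × 1.712 = 824.3 lbmol/h.
N₂ fed = 824.3 × 79/21 = 3101 lbmol/h.
Fuel reacted = 0.942 × 107 → ξ = 100.8 lbmol/h.
Outlet (n = n₀ + ν ξ):
  C₃H₆: 107 − 1(100.8) = 6.206
  O₂: 824.3 − 4.5(100.8) = 370.8
  N₂: 3101 (inert)
  CO₂: 0 + 3(100.8) = 302.4
  H₂O: 0 + 3(100.8) = 302.4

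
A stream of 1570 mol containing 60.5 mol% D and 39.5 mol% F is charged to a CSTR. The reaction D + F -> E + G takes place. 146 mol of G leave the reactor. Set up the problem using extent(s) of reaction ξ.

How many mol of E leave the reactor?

For G: n = n₀ + 1ξ → 146 = 0 + 1ξ, giving ξ = 146 mol.
Outlet amounts (n = n₀ + ν ξ):
  D: 949.9 − 1(146) = 803.9
  F: 620.1 − 1(146) = 474.1
  E: 0 + 1(146) = 146
  G: 0 + 1(146) = 146

146 mol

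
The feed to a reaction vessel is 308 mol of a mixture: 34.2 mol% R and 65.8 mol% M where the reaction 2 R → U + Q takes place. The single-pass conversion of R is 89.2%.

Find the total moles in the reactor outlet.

R reacted = 0.892 × 105.3 = 93.96 mol; ν_R = −2, so ξ = 93.96/2 = 46.98 mol.
Outlet amounts (n = n₀ + ν ξ):
  R: 105.3 − 2(46.98) = 11.38
  U: 0 + 1(46.98) = 46.98
  Q: 0 + 1(46.98) = 46.98
  M: 202.7 (inert)
Total out = 11.38 + 46.98 + 46.98 + 202.7 = 308 mol.

308 mol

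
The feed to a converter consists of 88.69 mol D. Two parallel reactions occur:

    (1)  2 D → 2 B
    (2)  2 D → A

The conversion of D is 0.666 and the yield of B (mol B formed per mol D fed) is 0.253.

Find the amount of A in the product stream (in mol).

18.3 mol

Yield of B: 2ξ₁ / 88.69 = 0.253 → ξ₁ = 11.22 mol.
Conversion of D: 2ξ₁ + 2ξ₂ = 0.666 × 88.69 = 59.07 → ξ₂ = 18.31 mol.
Outlet amounts (n = n₀ + Σ ν·ξ):
  D: 88.69 − 2(11.22) − 2(18.31) = 29.62
  B: 0 + 2(11.22) = 22.44
  A: 0 + 1(18.31) = 18.31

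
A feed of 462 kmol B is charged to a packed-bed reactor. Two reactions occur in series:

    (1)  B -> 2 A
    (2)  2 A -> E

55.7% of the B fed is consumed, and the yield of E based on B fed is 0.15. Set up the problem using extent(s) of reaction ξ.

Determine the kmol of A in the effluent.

Conversion of B: B consumed = 1ξ₁ = 0.557 × 462 → ξ₁ = 257.3 kmol.
Yield of E: 1ξ₂ / 462 = 0.15 → ξ₂ = 69.3 kmol.
Outlet amounts (n = n₀ + Σ ν·ξ):
  B: 462 − 1(257.3) = 204.7
  A: 0 + 2(257.3) − 2(69.3) = 376.1
  E: 0 + 1(69.3) = 69.3

376 kmol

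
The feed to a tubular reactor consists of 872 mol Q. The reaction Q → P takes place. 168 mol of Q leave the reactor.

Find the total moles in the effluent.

For Q: n = n₀ − 1ξ → 168 = 872 − 1ξ, giving ξ = 704 mol.
Outlet amounts (n = n₀ + ν ξ):
  Q: 872 − 1(704) = 168
  P: 0 + 1(704) = 704
Total out = 168 + 704 = 872 mol.

872 mol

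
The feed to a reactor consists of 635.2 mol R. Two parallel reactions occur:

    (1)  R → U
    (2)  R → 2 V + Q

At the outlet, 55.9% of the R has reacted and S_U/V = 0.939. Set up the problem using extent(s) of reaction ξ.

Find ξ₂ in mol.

Conversion of R: R consumed = 0.559 × 635.2 = 355.1 mol = 1ξ₁ + 1ξ₂.
Selectivity: 1ξ₁ / (2ξ₂) = 0.939 → ξ₁ = 1.878 ξ₂.
Substitute: (1·1.878 + 1) ξ₂ = 355.1 → ξ₂ = 123.4 mol, ξ₁ = 231.7 mol.
Outlet amounts (n = n₀ + Σ ν·ξ):
  R: 635.2 − 1(231.7) − 1(123.4) = 280.1
  U: 0 + 1(231.7) = 231.7
  V: 0 + 2(123.4) = 246.8
  Q: 0 + 1(123.4) = 123.4

ξ₂ = 123 mol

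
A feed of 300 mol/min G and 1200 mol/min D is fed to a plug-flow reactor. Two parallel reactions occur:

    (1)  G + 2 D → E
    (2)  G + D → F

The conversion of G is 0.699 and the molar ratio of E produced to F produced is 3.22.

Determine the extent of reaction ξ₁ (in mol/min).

Conversion of G: G consumed = 0.699 × 300 = 209.7 mol/min = 1ξ₁ + 1ξ₂.
Selectivity: 1ξ₁ / (1ξ₂) = 3.22 → ξ₁ = 3.22 ξ₂.
Substitute: (1·3.22 + 1) ξ₂ = 209.7 → ξ₂ = 49.69 mol/min, ξ₁ = 160 mol/min.
Outlet amounts (n = n₀ + Σ ν·ξ):
  G: 300 − 1(160) − 1(49.69) = 90.3
  D: 1200 − 2(160) − 1(49.69) = 830.3
  E: 0 + 1(160) = 160
  F: 0 + 1(49.69) = 49.69

ξ₁ = 160 mol/min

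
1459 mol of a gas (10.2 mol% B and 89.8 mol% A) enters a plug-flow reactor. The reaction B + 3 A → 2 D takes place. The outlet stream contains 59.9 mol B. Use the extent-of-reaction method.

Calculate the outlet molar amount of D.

178 mol

For B: n = n₀ − 1ξ → 59.9 = 148.8 − 1ξ, giving ξ = 88.92 mol.
Outlet amounts (n = n₀ + ν ξ):
  B: 148.8 − 1(88.92) = 59.9
  A: 1310 − 3(88.92) = 1043
  D: 0 + 2(88.92) = 177.8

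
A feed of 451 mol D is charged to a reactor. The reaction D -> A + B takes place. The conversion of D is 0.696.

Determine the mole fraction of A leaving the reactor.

D reacted = 0.696 × 451 = 313.9 mol; ν_D = −1, so ξ = 313.9/1 = 313.9 mol.
Outlet amounts (n = n₀ + ν ξ):
  D: 451 − 1(313.9) = 137.1
  A: 0 + 1(313.9) = 313.9
  B: 0 + 1(313.9) = 313.9
Total out = 764.9 mol; y_A = 313.9 / 764.9 = 0.4104.

0.41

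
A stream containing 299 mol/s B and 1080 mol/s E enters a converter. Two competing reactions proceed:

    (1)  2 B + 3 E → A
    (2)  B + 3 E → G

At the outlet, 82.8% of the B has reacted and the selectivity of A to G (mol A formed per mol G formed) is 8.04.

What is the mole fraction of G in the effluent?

0.0167

Conversion of B: B consumed = 0.828 × 299 = 247.6 mol/s = 2ξ₁ + 1ξ₂.
Selectivity: 1ξ₁ / (1ξ₂) = 8.04 → ξ₁ = 8.04 ξ₂.
Substitute: (2·8.04 + 1) ξ₂ = 247.6 → ξ₂ = 14.49 mol/s, ξ₁ = 116.5 mol/s.
Outlet amounts (n = n₀ + Σ ν·ξ):
  B: 299 − 2(116.5) − 1(14.49) = 51.43
  E: 1080 − 3(116.5) − 3(14.49) = 686.9
  A: 0 + 1(116.5) = 116.5
  G: 0 + 1(14.49) = 14.49
Total out = 869.4 mol/s; y_G = 14.49 / 869.4 = 0.01667.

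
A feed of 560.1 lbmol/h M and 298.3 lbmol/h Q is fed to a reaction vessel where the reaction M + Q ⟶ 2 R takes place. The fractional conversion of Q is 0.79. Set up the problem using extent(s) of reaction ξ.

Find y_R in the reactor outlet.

Q reacted = 0.79 × 298.3 = 235.7 lbmol/h; ν_Q = −1, so ξ = 235.7/1 = 235.7 lbmol/h.
Outlet amounts (n = n₀ + ν ξ):
  M: 560.1 − 1(235.7) = 324.4
  Q: 298.3 − 1(235.7) = 62.64
  R: 0 + 2(235.7) = 471.3
Total out = 858.4 lbmol/h; y_R = 471.3 / 858.4 = 0.5491.

0.549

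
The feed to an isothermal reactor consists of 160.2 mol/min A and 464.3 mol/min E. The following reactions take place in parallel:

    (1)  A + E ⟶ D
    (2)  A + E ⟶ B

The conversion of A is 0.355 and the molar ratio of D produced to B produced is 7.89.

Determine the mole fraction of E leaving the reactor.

Conversion of A: A consumed = 0.355 × 160.2 = 56.87 mol/min = 1ξ₁ + 1ξ₂.
Selectivity: 1ξ₁ / (1ξ₂) = 7.89 → ξ₁ = 7.89 ξ₂.
Substitute: (1·7.89 + 1) ξ₂ = 56.87 → ξ₂ = 6.397 mol/min, ξ₁ = 50.47 mol/min.
Outlet amounts (n = n₀ + Σ ν·ξ):
  A: 160.2 − 1(50.47) − 1(6.397) = 103.3
  E: 464.3 − 1(50.47) − 1(6.397) = 407.4
  D: 0 + 1(50.47) = 50.47
  B: 0 + 1(6.397) = 6.397
Total out = 567.6 mol/min; y_E = 407.4 / 567.6 = 0.7178.

0.718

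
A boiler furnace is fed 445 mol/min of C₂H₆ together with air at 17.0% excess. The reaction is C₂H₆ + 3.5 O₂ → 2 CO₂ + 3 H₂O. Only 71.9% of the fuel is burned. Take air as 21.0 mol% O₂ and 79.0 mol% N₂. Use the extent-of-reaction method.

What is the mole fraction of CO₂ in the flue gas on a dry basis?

Stoichiometric O₂ = 3.5 × 445 = 1558 mol/min; O₂ fed = 1558 × 1.170 = 1822 mol/min.
N₂ fed = 1822 × 79/21 = 6855 mol/min.
Fuel reacted = 0.719 × 445 → ξ = 320 mol/min.
Outlet (n = n₀ + ν ξ):
  C₂H₆: 445 − 1(320) = 125
  O₂: 1822 − 3.5(320) = 702.4
  N₂: 6855 (inert)
  CO₂: 0 + 2(320) = 639.9
  H₂O: 0 + 3(320) = 959.9
Dry total = 8323 mol/min; y_CO₂ (dry) = 639.9 / 8323 = 0.07689.

0.0769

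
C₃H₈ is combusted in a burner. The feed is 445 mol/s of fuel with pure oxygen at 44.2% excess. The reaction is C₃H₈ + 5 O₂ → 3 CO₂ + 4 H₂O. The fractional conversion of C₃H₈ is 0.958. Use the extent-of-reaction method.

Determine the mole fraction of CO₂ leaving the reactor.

Stoichiometric O₂ = 5 × 445 = 2225 mol/s; O₂ fed = 2225 × 1.442 = 3208 mol/s.
Fuel reacted = 0.958 × 445 → ξ = 426.3 mol/s.
Outlet (n = n₀ + ν ξ):
  C₃H₈: 445 − 1(426.3) = 18.69
  O₂: 3208 − 5(426.3) = 1077
  CO₂: 0 + 3(426.3) = 1279
  H₂O: 0 + 4(426.3) = 1705
Total out = 4080 mol/s; y_CO₂ = 1279 / 4080 = 0.3135.

0.313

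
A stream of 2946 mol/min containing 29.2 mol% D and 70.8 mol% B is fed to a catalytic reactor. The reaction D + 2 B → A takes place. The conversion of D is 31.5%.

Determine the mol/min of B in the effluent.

1540 mol/min

D reacted = 0.315 × 860.2 = 271 mol/min; ν_D = −1, so ξ = 271/1 = 271 mol/min.
Outlet amounts (n = n₀ + ν ξ):
  D: 860.2 − 1(271) = 589.3
  B: 2086 − 2(271) = 1544
  A: 0 + 1(271) = 271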